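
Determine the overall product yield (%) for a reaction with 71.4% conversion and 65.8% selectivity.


Overall yield = conversion (%) * selectivity (%) / 100
Conversion = 71.4%, Selectivity = 65.8%
Y = 71.4 * 65.8 / 100
= 46.9812 %

46.9812 %


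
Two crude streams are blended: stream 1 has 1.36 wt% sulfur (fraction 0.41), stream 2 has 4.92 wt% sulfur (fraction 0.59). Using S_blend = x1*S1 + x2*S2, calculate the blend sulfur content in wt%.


Linear sulfur blending: S_blend = x1*S1 + x2*S2
Contribution 1: 0.41 * 1.36 = 0.5576 wt%
Contribution 2: 0.59 * 4.92 = 2.9028 wt%
S_blend = 0.5576 + 2.9028 = 3.4604

3.4604 wt%


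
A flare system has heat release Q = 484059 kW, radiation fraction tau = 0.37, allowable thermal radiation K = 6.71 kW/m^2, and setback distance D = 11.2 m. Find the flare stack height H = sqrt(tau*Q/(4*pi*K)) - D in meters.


tau*Q/(4*pi*K) = 0.37 * 484059 / (4 * pi * 6.71) = 2124.06
sqrt(2124.06) = 46.0875
H = 46.0875 - 11.2 = 34.89

34.89 m


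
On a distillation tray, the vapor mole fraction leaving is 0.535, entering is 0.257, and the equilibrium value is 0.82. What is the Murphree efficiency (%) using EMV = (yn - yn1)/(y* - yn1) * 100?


Murphree vapor efficiency: EMV = (y_n - y_(n-1)) / (y*_n - y_(n-1)) * 100
EMV = (0.535 - 0.257) / (0.82 - 0.257) * 100 = 0.278 / 0.563 * 100 = 49.38

49.38 %


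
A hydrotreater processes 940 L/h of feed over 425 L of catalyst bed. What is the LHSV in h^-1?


LHSV = volumetric feed rate / catalyst volume
= 940 L/h / 425 L
= 2.212 h^-1

2.212 h^-1


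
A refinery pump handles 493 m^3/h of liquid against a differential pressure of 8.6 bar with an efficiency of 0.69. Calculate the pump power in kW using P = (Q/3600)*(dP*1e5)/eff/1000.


Q = 493 / 3600 = 0.136944 m^3/s
P = 0.136944 * (8.6 * 1e5) / 0.69 / 1000 = 170.7

170.7 kW


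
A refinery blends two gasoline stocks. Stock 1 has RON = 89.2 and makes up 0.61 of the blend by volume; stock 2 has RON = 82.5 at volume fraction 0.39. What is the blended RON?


Linear blending: RON_blend = sum(vi * RONi)
Contribution 1: 0.61 * 89.2 = 54.412
Contribution 2: 0.39 * 82.5 = 32.175
RON_blend = 54.412 + 32.175 = 86.587

86.587


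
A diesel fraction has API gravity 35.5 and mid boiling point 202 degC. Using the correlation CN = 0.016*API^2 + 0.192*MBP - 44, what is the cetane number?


CN = 0.016 * 35.5^2 + 0.192 * 202 - 44
CN = 20.164 + 38.784 - 44 = 14.948

14.948


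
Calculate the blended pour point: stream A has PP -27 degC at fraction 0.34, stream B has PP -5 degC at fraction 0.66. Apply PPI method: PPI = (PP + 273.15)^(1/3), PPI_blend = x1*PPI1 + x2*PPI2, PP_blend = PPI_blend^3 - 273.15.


PPI_1 = (-27 + 273.15)^(1/3) = 6.2671
PPI_2 = (-5 + 273.15)^(1/3) = 6.448508
PPI_blend = 0.34 * 6.2671 + 0.66 * 6.448508 = 6.386829
PP_blend = 6.386829^3 - 273.15 = 260.5289 - 273.15 = -12.62

-12.62 degC


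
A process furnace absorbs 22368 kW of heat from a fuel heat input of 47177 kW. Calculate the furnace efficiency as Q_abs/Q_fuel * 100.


Furnace efficiency = Q_absorbed / Q_fuel * 100
= 22368 / 47177 * 100 = 47.41

47.41 %


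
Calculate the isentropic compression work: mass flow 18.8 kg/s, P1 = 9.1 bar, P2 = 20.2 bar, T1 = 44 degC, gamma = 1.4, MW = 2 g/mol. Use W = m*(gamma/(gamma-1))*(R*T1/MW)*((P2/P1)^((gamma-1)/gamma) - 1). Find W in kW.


Isentropic work: W = m*(gamma/(gamma-1))*(R*T1/MW)*((P2/P1)^((gamma-1)/gamma) - 1)
T1 = 44 + 273.15 = 317.15 K
Pressure ratio = 20.2 / 9.1 = 2.21978
Exponent = (1.4 - 1)/1.4 = 0.285714
(P2/P1)^exp - 1 = 2.21978^0.285714 - 1 = 0.255873
W = 18.8 * 1.4 / 0.4 * 8.314 * 317.15 / 2 * 0.255873 = 22200

22200 kW


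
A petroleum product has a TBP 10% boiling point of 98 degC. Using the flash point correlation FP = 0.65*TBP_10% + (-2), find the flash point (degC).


FP = 0.65 * 98 + (-2) = 61.7

61.7 degC


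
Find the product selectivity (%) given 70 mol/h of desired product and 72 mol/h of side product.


Selectivity = desired / (desired + undesired) * 100
Total products = 70 + 72 = 142 mol/h
S = 70 / 142 * 100
= 0.4930 * 100
= 49.30 %

49.30 %


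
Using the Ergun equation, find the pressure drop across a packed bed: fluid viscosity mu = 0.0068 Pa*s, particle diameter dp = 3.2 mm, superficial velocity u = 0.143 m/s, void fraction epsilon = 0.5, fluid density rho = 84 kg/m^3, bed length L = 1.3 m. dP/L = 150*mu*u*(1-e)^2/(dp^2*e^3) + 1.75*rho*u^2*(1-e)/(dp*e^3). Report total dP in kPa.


dp = 3.2 mm = 0.0032 m
Viscous term = 150*0.0068*0.143*(1-0.5)^2 / (0.0032^2*0.5^3) = 28488.3
Inertial term = 1.75*84*0.143^2*(1-0.5) / (0.0032*0.5^3) = 3757.5
dP/L = 28488.3 + 3757.5 = 32245.8 Pa/m
dP = 32245.8 * 1.3 / 1000 = 41.92 kPa

41.92 kPa


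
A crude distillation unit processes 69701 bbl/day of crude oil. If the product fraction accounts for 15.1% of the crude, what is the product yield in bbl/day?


Crude throughput = 69701 bbl/day
Fraction yield = 15.1%
yield = throughput * fraction / 100
yield = 69701 * 15.1 / 100 = 10524.851

10524.851 bbl/day


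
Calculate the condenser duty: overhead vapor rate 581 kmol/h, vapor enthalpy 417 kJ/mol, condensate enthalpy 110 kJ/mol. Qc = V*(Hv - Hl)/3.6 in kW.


Qc = 581 * (417 - 110) / 3.6 = 581 * 307 / 3.6 = 49550

49550 kW


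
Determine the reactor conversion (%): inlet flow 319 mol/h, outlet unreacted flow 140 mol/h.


X = (F_in - F_out) / F_in * 100
Moles reacted = 319 - 140 = 179
X = 179 / 319 * 100
= 0.5611 * 100
= 56.11 %

56.11 %


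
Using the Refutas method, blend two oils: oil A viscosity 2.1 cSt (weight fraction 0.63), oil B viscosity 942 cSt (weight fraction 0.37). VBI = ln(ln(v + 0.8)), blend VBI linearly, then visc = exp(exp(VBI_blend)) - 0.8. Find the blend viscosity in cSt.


Refutas method: VBN_i = 14.534*ln(ln(visc_i + 0.8)) + 10.975, blended linearly by mass fraction; since VBN is linear in VBI_i = ln(ln(visc_i + 0.8)) and the fractions sum to 1, blend VBI directly: visc = exp(exp(VBI_blend)) - 0.8
VBI_1 = ln(ln(2.1 + 0.8)) = 0.0627032
VBI_2 = ln(ln(942 + 0.8)) = 1.92408
VBI_blend = 0.63 * 0.0627032 + 0.37 * 1.92408 = 0.751413
visc_blend = exp(exp(0.751413)) - 0.8 = 7.531

7.531 cSt


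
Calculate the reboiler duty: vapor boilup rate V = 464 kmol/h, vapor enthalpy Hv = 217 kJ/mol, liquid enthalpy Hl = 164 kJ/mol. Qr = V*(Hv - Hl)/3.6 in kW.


Qr = 464 * (217 - 164) / 3.6 = 464 * 53 / 3.6 = 6831

6831 kW


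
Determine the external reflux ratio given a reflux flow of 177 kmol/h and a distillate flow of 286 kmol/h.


Reflux ratio definition: R = L / D (liquid returned / distillate withdrawn)
L = 177 kmol/h, D = 286 kmol/h
R = 177 / 286 = 0.6189

0.6189


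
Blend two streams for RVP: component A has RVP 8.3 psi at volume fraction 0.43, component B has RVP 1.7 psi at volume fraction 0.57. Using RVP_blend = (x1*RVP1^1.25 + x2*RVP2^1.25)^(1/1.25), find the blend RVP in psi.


Chevron index: RVP_blend = (sum xi*RVPi^1.25)^(1/1.25)
RVP^1.25 terms: 0.43 * 8.3^1.25 + 0.57 * 1.7^1.25 = 7.16428
RVP_blend = 7.16428^(1/1.25) = 4.832

4.832 psi


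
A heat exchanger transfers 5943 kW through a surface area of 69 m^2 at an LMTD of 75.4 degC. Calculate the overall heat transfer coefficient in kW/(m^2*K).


From Q = U*A*LMTD, U = Q / (A * LMTD)
U = 5943 / (69 * 75.4) = 5943 / 5202.6 = 1.142

1.142 kW/(m^2*K)


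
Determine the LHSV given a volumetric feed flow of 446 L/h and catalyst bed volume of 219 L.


LHSV = volumetric feed rate / catalyst volume
= 446 L/h / 219 L
= 2.037 h^-1

2.037 h^-1


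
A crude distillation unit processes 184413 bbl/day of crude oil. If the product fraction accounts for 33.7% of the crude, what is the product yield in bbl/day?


Crude throughput = 184413 bbl/day
Fraction yield = 33.7%
yield = throughput * fraction / 100
yield = 184413 * 33.7 / 100 = 62147.181

62147.181 bbl/day


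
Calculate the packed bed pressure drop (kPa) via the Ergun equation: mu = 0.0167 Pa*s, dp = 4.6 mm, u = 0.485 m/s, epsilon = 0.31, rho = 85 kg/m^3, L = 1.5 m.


dp = 4.6 mm = 0.0046 m
Viscous term = 150*0.0167*0.485*(1-0.31)^2 / (0.0046^2*0.31^3) = 917586
Inertial term = 1.75*85*0.485^2*(1-0.31) / (0.0046*0.31^3) = 176176
dP/L = 917586 + 176176 = 1093760 Pa/m
dP = 1093760 * 1.5 / 1000 = 1641 kPa

1641 kPa


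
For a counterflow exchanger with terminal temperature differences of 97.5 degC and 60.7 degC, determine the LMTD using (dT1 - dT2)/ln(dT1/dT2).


LMTD = (dT1 - dT2) / ln(dT1/dT2)
= (97.5 - 60.7) / ln(97.5 / 60.7) = 36.8 / 0.473909 = 77.65

77.65 degC


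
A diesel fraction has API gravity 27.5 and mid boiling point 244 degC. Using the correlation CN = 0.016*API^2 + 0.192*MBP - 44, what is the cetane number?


CN = 0.016 * 27.5^2 + 0.192 * 244 - 44
CN = 12.1 + 46.848 - 44 = 14.948

14.948


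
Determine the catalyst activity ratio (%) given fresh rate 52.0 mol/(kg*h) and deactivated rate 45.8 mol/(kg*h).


Activity (%) = (rate_used / rate_fresh) * 100
rate_used = 45.8, rate_fresh = 52.0
= (45.8 / 52.0) * 100
= 0.8808 * 100 = 88.08

88.08 %


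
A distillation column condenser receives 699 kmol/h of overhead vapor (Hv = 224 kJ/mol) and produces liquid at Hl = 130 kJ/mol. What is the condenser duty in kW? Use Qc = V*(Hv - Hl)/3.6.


Qc = 699 * (224 - 130) / 3.6 = 699 * 94 / 3.6 = 18250

18250 kW


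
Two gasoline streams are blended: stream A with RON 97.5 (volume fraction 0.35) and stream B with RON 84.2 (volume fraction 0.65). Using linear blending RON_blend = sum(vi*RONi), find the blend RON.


Linear blending: RON_blend = sum(vi * RONi)
Contribution 1: 0.35 * 97.5 = 34.125
Contribution 2: 0.65 * 84.2 = 54.73
RON_blend = 34.125 + 54.73 = 88.855

88.855


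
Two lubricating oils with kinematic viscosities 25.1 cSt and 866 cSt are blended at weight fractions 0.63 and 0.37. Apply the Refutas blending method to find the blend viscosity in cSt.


Refutas method: VBN_i = 14.534*ln(ln(visc_i + 0.8)) + 10.975, blended linearly by mass fraction; since VBN is linear in VBI_i = ln(ln(visc_i + 0.8)) and the fractions sum to 1, blend VBI directly: visc = exp(exp(VBI_blend)) - 0.8
VBI_1 = ln(ln(25.1 + 0.8)) = 1.17996
VBI_2 = ln(ln(866 + 0.8)) = 1.91173
VBI_blend = 0.63 * 1.17996 + 0.37 * 1.91173 = 1.45071
visc_blend = exp(exp(1.45071)) - 0.8 = 70.45

70.45 cSt


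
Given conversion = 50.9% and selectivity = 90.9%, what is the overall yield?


Overall yield = conversion (%) * selectivity (%) / 100
Conversion = 50.9%, Selectivity = 90.9%
Y = 50.9 * 90.9 / 100
= 46.2681 %

46.2681 %


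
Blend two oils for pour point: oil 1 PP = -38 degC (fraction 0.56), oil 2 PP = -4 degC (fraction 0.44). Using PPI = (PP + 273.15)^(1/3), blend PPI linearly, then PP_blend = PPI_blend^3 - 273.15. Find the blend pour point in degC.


PPI_1 = (-38 + 273.15)^(1/3) = 6.172318
PPI_2 = (-4 + 273.15)^(1/3) = 6.456514
PPI_blend = 0.56 * 6.172318 + 0.44 * 6.456514 = 6.297364
PP_blend = 6.297364^3 - 273.15 = 249.7333 - 273.15 = -23.42

-23.42 degC


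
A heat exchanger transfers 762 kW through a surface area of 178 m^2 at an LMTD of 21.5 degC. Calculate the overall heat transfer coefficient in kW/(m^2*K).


From Q = U*A*LMTD, U = Q / (A * LMTD)
U = 762 / (178 * 21.5) = 762 / 3827 = 0.1991

0.1991 kW/(m^2*K)


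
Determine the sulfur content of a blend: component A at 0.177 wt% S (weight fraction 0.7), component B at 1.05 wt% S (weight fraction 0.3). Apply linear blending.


Linear sulfur blending: S_blend = x1*S1 + x2*S2
Contribution 1: 0.7 * 0.177 = 0.1239 wt%
Contribution 2: 0.3 * 1.05 = 0.315 wt%
S_blend = 0.1239 + 0.315 = 0.4389

0.4389 wt%


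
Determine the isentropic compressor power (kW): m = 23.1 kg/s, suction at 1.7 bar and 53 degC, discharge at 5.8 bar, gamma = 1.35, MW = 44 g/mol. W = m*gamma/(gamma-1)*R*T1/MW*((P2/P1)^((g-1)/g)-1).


Isentropic work: W = m*(gamma/(gamma-1))*(R*T1/MW)*((P2/P1)^((gamma-1)/gamma) - 1)
T1 = 53 + 273.15 = 326.15 K
Pressure ratio = 5.8 / 1.7 = 3.41176
Exponent = (1.35 - 1)/1.35 = 0.259259
(P2/P1)^exp - 1 = 3.41176^0.259259 - 1 = 0.37461
W = 23.1 * 1.35 / 0.35 * 8.314 * 326.15 / 44 * 0.37461 = 2057

2057 kW


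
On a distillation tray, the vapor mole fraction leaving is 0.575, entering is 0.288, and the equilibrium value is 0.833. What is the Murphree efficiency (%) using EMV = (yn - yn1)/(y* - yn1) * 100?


Murphree vapor efficiency: EMV = (y_n - y_(n-1)) / (y*_n - y_(n-1)) * 100
EMV = (0.575 - 0.288) / (0.833 - 0.288) * 100 = 0.287 / 0.545 * 100 = 52.66

52.66 %


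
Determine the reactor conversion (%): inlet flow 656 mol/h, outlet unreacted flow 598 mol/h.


X = (F_in - F_out) / F_in * 100
Moles reacted = 656 - 598 = 58
X = 58 / 656 * 100
= 0.08841 * 100
= 8.841 %

8.841 %


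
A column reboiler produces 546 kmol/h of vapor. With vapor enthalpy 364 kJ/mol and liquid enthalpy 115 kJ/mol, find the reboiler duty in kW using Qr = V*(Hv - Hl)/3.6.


Qr = 546 * (364 - 115) / 3.6 = 546 * 249 / 3.6 = 37760

37760 kW


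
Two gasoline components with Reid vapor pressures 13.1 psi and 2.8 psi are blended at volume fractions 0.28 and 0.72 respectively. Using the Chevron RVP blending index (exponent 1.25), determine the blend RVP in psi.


Chevron index: RVP_blend = (sum xi*RVPi^1.25)^(1/1.25)
RVP^1.25 terms: 0.28 * 13.1^1.25 + 0.72 * 2.8^1.25 = 9.58609
RVP_blend = 9.58609^(1/1.25) = 6.100

6.100 psi


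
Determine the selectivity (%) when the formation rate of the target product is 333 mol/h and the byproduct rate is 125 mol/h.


Selectivity = desired / (desired + undesired) * 100
Total products = 333 + 125 = 458 mol/h
S = 333 / 458 * 100
= 0.7271 * 100
= 72.71 %

72.71 %


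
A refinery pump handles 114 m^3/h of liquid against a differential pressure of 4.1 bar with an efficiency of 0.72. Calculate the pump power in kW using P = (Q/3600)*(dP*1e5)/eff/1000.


Q = 114 / 3600 = 0.0316667 m^3/s
P = 0.0316667 * (4.1 * 1e5) / 0.72 / 1000 = 18.03

18.03 kW


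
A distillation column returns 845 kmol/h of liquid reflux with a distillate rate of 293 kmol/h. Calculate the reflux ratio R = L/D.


Reflux ratio definition: R = L / D (liquid returned / distillate withdrawn)
L = 845 kmol/h, D = 293 kmol/h
R = 845 / 293 = 2.884

2.884


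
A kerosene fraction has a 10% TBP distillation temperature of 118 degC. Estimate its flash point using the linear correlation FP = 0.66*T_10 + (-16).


FP = 0.66 * 118 + (-16) = 61.88

61.88 degC


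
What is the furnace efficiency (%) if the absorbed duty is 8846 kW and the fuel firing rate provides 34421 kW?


Furnace efficiency = Q_absorbed / Q_fuel * 100
= 8846 / 34421 * 100 = 25.70

25.70 %


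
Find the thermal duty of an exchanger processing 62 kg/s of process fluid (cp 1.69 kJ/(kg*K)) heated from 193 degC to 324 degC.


Q = m_dot * cp * delta_T
delta_T = 324 - 193 = 131 K
Q = 62 * 1.69 * 131
= 104.78 * 131
= 13726.18 kW

13726.18 kW


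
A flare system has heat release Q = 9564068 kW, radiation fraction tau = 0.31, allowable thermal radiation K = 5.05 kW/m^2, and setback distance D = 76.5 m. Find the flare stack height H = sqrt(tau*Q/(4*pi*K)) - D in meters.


tau*Q/(4*pi*K) = 0.31 * 9564068 / (4 * pi * 5.05) = 46720
sqrt(46720) = 216.148
H = 216.148 - 76.5 = 139.6

139.6 m


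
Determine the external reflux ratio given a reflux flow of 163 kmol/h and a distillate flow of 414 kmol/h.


Reflux ratio definition: R = L / D (liquid returned / distillate withdrawn)
L = 163 kmol/h, D = 414 kmol/h
R = 163 / 414 = 0.3937

0.3937


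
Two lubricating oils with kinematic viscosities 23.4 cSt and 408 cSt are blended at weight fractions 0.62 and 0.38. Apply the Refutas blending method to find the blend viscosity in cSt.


Refutas method: VBN_i = 14.534*ln(ln(visc_i + 0.8)) + 10.975, blended linearly by mass fraction; since VBN is linear in VBI_i = ln(ln(visc_i + 0.8)) and the fractions sum to 1, blend VBI directly: visc = exp(exp(VBI_blend)) - 0.8
VBI_1 = ln(ln(23.4 + 0.8)) = 1.15888
VBI_2 = ln(ln(408 + 0.8)) = 1.79396
VBI_blend = 0.62 * 1.15888 + 0.38 * 1.79396 = 1.40021
visc_blend = exp(exp(1.40021)) - 0.8 = 56.95

56.95 cSt


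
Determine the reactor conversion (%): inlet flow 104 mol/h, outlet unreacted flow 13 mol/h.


X = (F_in - F_out) / F_in * 100
Moles reacted = 104 - 13 = 91
X = 91 / 104 * 100
= 0.8750 * 100
= 87.50 %

87.50 %


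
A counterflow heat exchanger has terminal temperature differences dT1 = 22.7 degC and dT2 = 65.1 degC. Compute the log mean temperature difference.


LMTD = (dT1 - dT2) / ln(dT1/dT2)
= (22.7 - 65.1) / ln(22.7 / 65.1) = -42.4 / -1.05356 = 40.24

40.24 degC


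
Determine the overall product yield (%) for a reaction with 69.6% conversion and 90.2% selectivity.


Overall yield = conversion (%) * selectivity (%) / 100
Conversion = 69.6%, Selectivity = 90.2%
Y = 69.6 * 90.2 / 100
= 62.7792 %

62.7792 %


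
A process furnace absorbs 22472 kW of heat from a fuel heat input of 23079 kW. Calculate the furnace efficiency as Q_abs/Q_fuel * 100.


Furnace efficiency = Q_absorbed / Q_fuel * 100
= 22472 / 23079 * 100 = 97.37

97.37 %


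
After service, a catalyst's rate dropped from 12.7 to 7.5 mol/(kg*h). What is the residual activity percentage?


Activity (%) = (rate_used / rate_fresh) * 100
rate_used = 7.5, rate_fresh = 12.7
= (7.5 / 12.7) * 100
= 0.5906 * 100 = 59.06

59.06 %


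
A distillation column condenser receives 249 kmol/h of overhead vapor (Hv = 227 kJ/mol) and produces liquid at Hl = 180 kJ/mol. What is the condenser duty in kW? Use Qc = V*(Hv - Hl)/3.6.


Qc = 249 * (227 - 180) / 3.6 = 249 * 47 / 3.6 = 3251

3251 kW


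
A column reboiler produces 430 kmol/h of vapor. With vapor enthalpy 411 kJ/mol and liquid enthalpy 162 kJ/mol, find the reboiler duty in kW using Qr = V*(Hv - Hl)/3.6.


Qr = 430 * (411 - 162) / 3.6 = 430 * 249 / 3.6 = 29740

29740 kW


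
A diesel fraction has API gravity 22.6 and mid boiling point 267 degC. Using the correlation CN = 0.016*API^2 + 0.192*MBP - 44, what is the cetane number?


CN = 0.016 * 22.6^2 + 0.192 * 267 - 44
CN = 8.17216 + 51.264 - 44 = 15.43616

15.43616


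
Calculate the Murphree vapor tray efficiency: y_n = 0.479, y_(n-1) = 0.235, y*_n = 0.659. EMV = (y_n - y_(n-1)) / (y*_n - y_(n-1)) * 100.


Murphree vapor efficiency: EMV = (y_n - y_(n-1)) / (y*_n - y_(n-1)) * 100
EMV = (0.479 - 0.235) / (0.659 - 0.235) * 100 = 0.244 / 0.424 * 100 = 57.55

57.55 %


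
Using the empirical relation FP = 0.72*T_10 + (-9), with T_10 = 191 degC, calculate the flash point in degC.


FP = 0.72 * 191 + (-9) = 128.52

128.52 degC


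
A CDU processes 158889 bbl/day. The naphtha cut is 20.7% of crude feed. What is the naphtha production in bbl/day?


Crude throughput = 158889 bbl/day
Fraction yield = 20.7%
yield = throughput * fraction / 100
yield = 158889 * 20.7 / 100 = 32890.023

32890.023 bbl/day


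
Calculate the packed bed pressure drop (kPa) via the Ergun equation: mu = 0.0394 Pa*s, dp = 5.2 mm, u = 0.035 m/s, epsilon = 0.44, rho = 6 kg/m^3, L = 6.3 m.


dp = 5.2 mm = 0.0052 m
Viscous term = 150*0.0394*0.035*(1-0.44)^2 / (0.0052^2*0.44^3) = 28162.2
Inertial term = 1.75*6*0.035^2*(1-0.44) / (0.0052*0.44^3) = 16.2612
dP/L = 28162.2 + 16.2612 = 28178.5 Pa/m
dP = 28178.5 * 6.3 / 1000 = 177.5 kPa

177.5 kPa


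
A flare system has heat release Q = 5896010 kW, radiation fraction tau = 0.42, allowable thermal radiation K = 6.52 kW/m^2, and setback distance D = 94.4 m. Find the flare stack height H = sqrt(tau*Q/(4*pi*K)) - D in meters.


tau*Q/(4*pi*K) = 0.42 * 5896010 / (4 * pi * 6.52) = 30223.9
sqrt(30223.9) = 173.85
H = 173.85 - 94.4 = 79.45

79.45 m


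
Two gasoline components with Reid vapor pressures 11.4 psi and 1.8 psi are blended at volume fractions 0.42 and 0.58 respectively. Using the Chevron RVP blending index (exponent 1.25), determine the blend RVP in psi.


Chevron index: RVP_blend = (sum xi*RVPi^1.25)^(1/1.25)
RVP^1.25 terms: 0.42 * 11.4^1.25 + 0.58 * 1.8^1.25 = 10.0072
RVP_blend = 10.0072^(1/1.25) = 6.313

6.313 psi


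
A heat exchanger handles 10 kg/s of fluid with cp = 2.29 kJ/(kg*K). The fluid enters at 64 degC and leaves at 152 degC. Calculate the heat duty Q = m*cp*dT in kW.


Q = m_dot * cp * delta_T
delta_T = 152 - 64 = 88 K
Q = 10 * 2.29 * 88
= 22.9 * 88
= 2015.2 kW

2015.2 kW


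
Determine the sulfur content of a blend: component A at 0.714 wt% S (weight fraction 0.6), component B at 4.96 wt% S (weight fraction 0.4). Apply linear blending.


Linear sulfur blending: S_blend = x1*S1 + x2*S2
Contribution 1: 0.6 * 0.714 = 0.4284 wt%
Contribution 2: 0.4 * 4.96 = 1.984 wt%
S_blend = 0.4284 + 1.984 = 2.4124

2.4124 wt%


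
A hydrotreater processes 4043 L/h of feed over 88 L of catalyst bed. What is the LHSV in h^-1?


LHSV = volumetric feed rate / catalyst volume
= 4043 L/h / 88 L
= 45.94 h^-1

45.94 h^-1


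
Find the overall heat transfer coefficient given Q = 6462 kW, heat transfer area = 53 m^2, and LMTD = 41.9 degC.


From Q = U*A*LMTD, U = Q / (A * LMTD)
U = 6462 / (53 * 41.9) = 6462 / 2220.7 = 2.910

2.910 kW/(m^2*K)


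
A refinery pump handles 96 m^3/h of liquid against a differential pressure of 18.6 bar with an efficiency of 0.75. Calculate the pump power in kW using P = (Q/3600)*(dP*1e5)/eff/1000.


Q = 96 / 3600 = 0.0266667 m^3/s
P = 0.0266667 * (18.6 * 1e5) / 0.75 / 1000 = 66.13

66.13 kW


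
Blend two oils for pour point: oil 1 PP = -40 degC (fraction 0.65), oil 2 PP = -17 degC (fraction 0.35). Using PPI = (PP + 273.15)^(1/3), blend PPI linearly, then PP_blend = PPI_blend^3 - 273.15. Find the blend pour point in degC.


PPI_1 = (-40 + 273.15)^(1/3) = 6.15477
PPI_2 = (-17 + 273.15)^(1/3) = 6.350844
PPI_blend = 0.65 * 6.15477 + 0.35 * 6.350844 = 6.223396
PP_blend = 6.223396^3 - 273.15 = 241.0362 - 273.15 = -32.11

-32.11 degC


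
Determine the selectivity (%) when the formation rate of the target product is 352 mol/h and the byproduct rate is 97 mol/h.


Selectivity = desired / (desired + undesired) * 100
Total products = 352 + 97 = 449 mol/h
S = 352 / 449 * 100
= 0.7840 * 100
= 78.40 %

78.40 %


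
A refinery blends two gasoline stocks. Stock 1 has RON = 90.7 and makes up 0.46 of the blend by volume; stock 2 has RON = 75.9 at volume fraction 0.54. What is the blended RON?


Linear blending: RON_blend = sum(vi * RONi)
Contribution 1: 0.46 * 90.7 = 41.722
Contribution 2: 0.54 * 75.9 = 40.986
RON_blend = 41.722 + 40.986 = 82.708

82.708


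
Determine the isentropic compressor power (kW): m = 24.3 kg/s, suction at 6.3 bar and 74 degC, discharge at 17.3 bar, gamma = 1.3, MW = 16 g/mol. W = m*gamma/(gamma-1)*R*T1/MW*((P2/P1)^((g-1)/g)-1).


Isentropic work: W = m*(gamma/(gamma-1))*(R*T1/MW)*((P2/P1)^((gamma-1)/gamma) - 1)
T1 = 74 + 273.15 = 347.15 K
Pressure ratio = 17.3 / 6.3 = 2.74603
Exponent = (1.3 - 1)/1.3 = 0.230769
(P2/P1)^exp - 1 = 2.74603^0.230769 - 1 = 0.262524
W = 24.3 * 1.3 / 0.3 * 8.314 * 347.15 / 16 * 0.262524 = 4987

4987 kW


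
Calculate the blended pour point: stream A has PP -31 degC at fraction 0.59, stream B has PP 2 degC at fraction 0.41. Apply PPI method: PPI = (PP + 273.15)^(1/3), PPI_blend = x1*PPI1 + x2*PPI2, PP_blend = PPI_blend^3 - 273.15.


PPI_1 = (-31 + 273.15)^(1/3) = 6.232967
PPI_2 = (2 + 273.15)^(1/3) = 6.504139
PPI_blend = 0.59 * 6.232967 + 0.41 * 6.504139 = 6.344148
PP_blend = 6.344148^3 - 273.15 = 255.3406 - 273.15 = -17.81

-17.81 degC


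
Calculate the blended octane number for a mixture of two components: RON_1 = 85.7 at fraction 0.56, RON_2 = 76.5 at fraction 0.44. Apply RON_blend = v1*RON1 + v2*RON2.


Linear blending: RON_blend = sum(vi * RONi)
Contribution 1: 0.56 * 85.7 = 47.992
Contribution 2: 0.44 * 76.5 = 33.66
RON_blend = 47.992 + 33.66 = 81.652

81.652


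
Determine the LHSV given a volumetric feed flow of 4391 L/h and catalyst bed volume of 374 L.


LHSV = volumetric feed rate / catalyst volume
= 4391 L/h / 374 L
= 11.74 h^-1

11.74 h^-1


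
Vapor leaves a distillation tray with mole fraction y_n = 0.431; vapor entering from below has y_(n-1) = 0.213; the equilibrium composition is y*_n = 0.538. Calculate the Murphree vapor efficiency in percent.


Murphree vapor efficiency: EMV = (y_n - y_(n-1)) / (y*_n - y_(n-1)) * 100
EMV = (0.431 - 0.213) / (0.538 - 0.213) * 100 = 0.218 / 0.325 * 100 = 67.08

67.08 %


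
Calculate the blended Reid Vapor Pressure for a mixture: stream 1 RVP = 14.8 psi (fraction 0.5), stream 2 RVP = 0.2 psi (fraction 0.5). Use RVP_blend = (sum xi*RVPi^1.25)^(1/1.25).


Chevron index: RVP_blend = (sum xi*RVPi^1.25)^(1/1.25)
RVP^1.25 terms: 0.5 * 14.8^1.25 + 0.5 * 0.2^1.25 = 14.5812
RVP_blend = 14.5812^(1/1.25) = 8.532

8.532 psi


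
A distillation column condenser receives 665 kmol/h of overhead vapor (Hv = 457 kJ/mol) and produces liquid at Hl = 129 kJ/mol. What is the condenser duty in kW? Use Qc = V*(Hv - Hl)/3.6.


Qc = 665 * (457 - 129) / 3.6 = 665 * 328 / 3.6 = 60590

60590 kW


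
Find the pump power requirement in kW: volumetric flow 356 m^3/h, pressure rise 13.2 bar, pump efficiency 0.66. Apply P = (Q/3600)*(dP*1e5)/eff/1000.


Q = 356 / 3600 = 0.0988889 m^3/s
P = 0.0988889 * (13.2 * 1e5) / 0.66 / 1000 = 197.8

197.8 kW


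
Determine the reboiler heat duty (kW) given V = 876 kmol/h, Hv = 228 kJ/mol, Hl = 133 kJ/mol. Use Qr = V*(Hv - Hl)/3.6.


Qr = 876 * (228 - 133) / 3.6 = 876 * 95 / 3.6 = 23120

23120 kW


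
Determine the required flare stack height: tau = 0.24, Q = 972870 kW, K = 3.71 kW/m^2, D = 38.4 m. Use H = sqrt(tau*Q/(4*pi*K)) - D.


tau*Q/(4*pi*K) = 0.24 * 972870 / (4 * pi * 3.71) = 5008.21
sqrt(5008.21) = 70.7687
H = 70.7687 - 38.4 = 32.37

32.37 m


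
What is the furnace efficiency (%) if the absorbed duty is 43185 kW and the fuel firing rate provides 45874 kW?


Furnace efficiency = Q_absorbed / Q_fuel * 100
= 43185 / 45874 * 100 = 94.14

94.14 %


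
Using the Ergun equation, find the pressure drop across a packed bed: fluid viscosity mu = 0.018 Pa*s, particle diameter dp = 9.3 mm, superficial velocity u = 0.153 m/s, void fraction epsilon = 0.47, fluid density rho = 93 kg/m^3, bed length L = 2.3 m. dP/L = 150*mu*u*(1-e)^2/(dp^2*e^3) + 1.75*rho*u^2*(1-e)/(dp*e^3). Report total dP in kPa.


dp = 9.3 mm = 0.0093 m
Viscous term = 150*0.018*0.153*(1-0.47)^2 / (0.0093^2*0.47^3) = 12922.5
Inertial term = 1.75*93*0.153^2*(1-0.47) / (0.0093*0.47^3) = 2091.24
dP/L = 12922.5 + 2091.24 = 15013.7 Pa/m
dP = 15013.7 * 2.3 / 1000 = 34.53 kPa

34.53 kPa


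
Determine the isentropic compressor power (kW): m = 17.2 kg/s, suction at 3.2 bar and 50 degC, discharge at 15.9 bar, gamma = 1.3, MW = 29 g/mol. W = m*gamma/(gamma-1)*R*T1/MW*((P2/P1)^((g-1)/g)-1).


Isentropic work: W = m*(gamma/(gamma-1))*(R*T1/MW)*((P2/P1)^((gamma-1)/gamma) - 1)
T1 = 50 + 273.15 = 323.15 K
Pressure ratio = 15.9 / 3.2 = 4.96875
Exponent = (1.3 - 1)/1.3 = 0.230769
(P2/P1)^exp - 1 = 4.96875^0.230769 - 1 = 0.447679
W = 17.2 * 1.3 / 0.3 * 8.314 * 323.15 / 29 * 0.447679 = 3091

3091 kW


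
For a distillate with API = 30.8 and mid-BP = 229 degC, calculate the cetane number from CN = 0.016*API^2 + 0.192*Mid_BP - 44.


CN = 0.016 * 30.8^2 + 0.192 * 229 - 44
CN = 15.17824 + 43.968 - 44 = 15.14624

15.14624


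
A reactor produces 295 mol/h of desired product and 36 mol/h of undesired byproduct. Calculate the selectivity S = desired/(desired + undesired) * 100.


Selectivity = desired / (desired + undesired) * 100
Total products = 295 + 36 = 331 mol/h
S = 295 / 331 * 100
= 0.8912 * 100
= 89.12 %

89.12 %


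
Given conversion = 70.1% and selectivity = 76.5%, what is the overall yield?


Overall yield = conversion (%) * selectivity (%) / 100
Conversion = 70.1%, Selectivity = 76.5%
Y = 70.1 * 76.5 / 100
= 53.6265 %

53.6265 %


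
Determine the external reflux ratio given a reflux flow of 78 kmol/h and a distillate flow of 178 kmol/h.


Reflux ratio definition: R = L / D (liquid returned / distillate withdrawn)
L = 78 kmol/h, D = 178 kmol/h
R = 78 / 178 = 0.4382

0.4382


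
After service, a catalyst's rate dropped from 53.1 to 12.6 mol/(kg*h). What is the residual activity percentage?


Activity (%) = (rate_used / rate_fresh) * 100
rate_used = 12.6, rate_fresh = 53.1
= (12.6 / 53.1) * 100
= 0.2373 * 100 = 23.73

23.73 %


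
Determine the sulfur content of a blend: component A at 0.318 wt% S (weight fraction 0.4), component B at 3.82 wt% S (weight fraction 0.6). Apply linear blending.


Linear sulfur blending: S_blend = x1*S1 + x2*S2
Contribution 1: 0.4 * 0.318 = 0.1272 wt%
Contribution 2: 0.6 * 3.82 = 2.292 wt%
S_blend = 0.1272 + 2.292 = 2.4192

2.4192 wt%


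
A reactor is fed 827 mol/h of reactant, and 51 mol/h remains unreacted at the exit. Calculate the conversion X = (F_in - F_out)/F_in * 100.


X = (F_in - F_out) / F_in * 100
Moles reacted = 827 - 51 = 776
X = 776 / 827 * 100
= 0.9383 * 100
= 93.83 %

93.83 %


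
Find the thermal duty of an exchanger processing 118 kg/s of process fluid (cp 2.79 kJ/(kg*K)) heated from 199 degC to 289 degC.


Q = m_dot * cp * delta_T
delta_T = 289 - 199 = 90 K
Q = 118 * 2.79 * 90
= 329.22 * 90
= 29629.8 kW

29629.8 kW


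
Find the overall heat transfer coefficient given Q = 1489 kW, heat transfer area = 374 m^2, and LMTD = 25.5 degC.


From Q = U*A*LMTD, U = Q / (A * LMTD)
U = 1489 / (374 * 25.5) = 1489 / 9537 = 0.1561

0.1561 kW/(m^2*K)


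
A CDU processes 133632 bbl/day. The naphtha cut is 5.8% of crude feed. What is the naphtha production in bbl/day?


Crude throughput = 133632 bbl/day
Fraction yield = 5.8%
yield = throughput * fraction / 100
yield = 133632 * 5.8 / 100 = 7750.656

7750.656 bbl/day


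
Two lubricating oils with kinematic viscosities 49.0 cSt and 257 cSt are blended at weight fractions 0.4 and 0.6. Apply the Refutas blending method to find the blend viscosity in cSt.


Refutas method: VBN_i = 14.534*ln(ln(visc_i + 0.8)) + 10.975, blended linearly by mass fraction; since VBN is linear in VBI_i = ln(ln(visc_i + 0.8)) and the fractions sum to 1, blend VBI directly: visc = exp(exp(VBI_blend)) - 0.8
VBI_1 = ln(ln(49.0 + 0.8)) = 1.36303
VBI_2 = ln(ln(257 + 0.8)) = 1.71419
VBI_blend = 0.4 * 1.36303 + 0.6 * 1.71419 = 1.57373
visc_blend = exp(exp(1.57373)) - 0.8 = 123.7

123.7 cSt


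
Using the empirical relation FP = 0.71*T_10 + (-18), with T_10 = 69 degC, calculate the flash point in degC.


FP = 0.71 * 69 + (-18) = 30.99

30.99 degC


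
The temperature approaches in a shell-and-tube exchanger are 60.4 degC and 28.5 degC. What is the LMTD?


LMTD = (dT1 - dT2) / ln(dT1/dT2)
= (60.4 - 28.5) / ln(60.4 / 28.5) = 31.9 / 0.751085 = 42.47

42.47 degC


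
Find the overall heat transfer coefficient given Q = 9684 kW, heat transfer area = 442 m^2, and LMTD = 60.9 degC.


From Q = U*A*LMTD, U = Q / (A * LMTD)
U = 9684 / (442 * 60.9) = 9684 / 26917.8 = 0.3598

0.3598 kW/(m^2*K)


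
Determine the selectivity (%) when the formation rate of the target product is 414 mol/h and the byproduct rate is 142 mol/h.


Selectivity = desired / (desired + undesired) * 100
Total products = 414 + 142 = 556 mol/h
S = 414 / 556 * 100
= 0.7446 * 100
= 74.46 %

74.46 %


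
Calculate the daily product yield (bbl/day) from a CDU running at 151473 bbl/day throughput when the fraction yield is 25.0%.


Crude throughput = 151473 bbl/day
Fraction yield = 25.0%
yield = throughput * fraction / 100
yield = 151473 * 25.0 / 100 = 37868.25

37868.25 bbl/day


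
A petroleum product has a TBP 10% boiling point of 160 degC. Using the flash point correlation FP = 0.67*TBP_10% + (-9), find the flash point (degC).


FP = 0.67 * 160 + (-9) = 98.2

98.2 degC


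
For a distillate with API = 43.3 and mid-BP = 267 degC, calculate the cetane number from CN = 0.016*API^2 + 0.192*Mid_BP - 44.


CN = 0.016 * 43.3^2 + 0.192 * 267 - 44
CN = 29.99824 + 51.264 - 44 = 37.26224

37.26224


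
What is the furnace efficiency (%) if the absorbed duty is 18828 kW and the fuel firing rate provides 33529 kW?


Furnace efficiency = Q_absorbed / Q_fuel * 100
= 18828 / 33529 * 100 = 56.15

56.15 %


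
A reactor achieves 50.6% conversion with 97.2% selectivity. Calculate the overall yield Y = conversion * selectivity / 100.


Overall yield = conversion (%) * selectivity (%) / 100
Conversion = 50.6%, Selectivity = 97.2%
Y = 50.6 * 97.2 / 100
= 49.1832 %

49.1832 %


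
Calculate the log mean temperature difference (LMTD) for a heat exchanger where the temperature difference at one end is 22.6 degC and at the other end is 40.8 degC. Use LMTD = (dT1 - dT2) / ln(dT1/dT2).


LMTD = (dT1 - dT2) / ln(dT1/dT2)
= (22.6 - 40.8) / ln(22.6 / 40.8) = -18.2 / -0.590732 = 30.81

30.81 degC


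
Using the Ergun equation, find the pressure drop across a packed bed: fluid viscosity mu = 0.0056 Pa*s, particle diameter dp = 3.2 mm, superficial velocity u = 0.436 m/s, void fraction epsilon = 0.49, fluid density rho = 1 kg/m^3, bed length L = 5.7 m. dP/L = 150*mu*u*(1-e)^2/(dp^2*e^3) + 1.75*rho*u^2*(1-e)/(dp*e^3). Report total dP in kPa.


dp = 3.2 mm = 0.0032 m
Viscous term = 150*0.0056*0.436*(1-0.49)^2 / (0.0032^2*0.49^3) = 79071.1
Inertial term = 1.75*1*0.436^2*(1-0.49) / (0.0032*0.49^3) = 450.654
dP/L = 79071.1 + 450.654 = 79521.8 Pa/m
dP = 79521.8 * 5.7 / 1000 = 453.3 kPa

453.3 kPa


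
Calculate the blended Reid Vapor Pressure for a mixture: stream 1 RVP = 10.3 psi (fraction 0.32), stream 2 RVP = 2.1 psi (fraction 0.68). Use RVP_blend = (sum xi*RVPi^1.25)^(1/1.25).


Chevron index: RVP_blend = (sum xi*RVPi^1.25)^(1/1.25)
RVP^1.25 terms: 0.32 * 10.3^1.25 + 0.68 * 2.1^1.25 = 7.62371
RVP_blend = 7.62371^(1/1.25) = 5.078

5.078 psi


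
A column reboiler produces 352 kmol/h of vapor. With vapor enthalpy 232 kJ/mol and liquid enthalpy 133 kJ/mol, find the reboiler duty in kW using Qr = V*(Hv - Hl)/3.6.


Qr = 352 * (232 - 133) / 3.6 = 352 * 99 / 3.6 = 9680

9680 kW


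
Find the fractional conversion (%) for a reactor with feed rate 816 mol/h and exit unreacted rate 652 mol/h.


X = (F_in - F_out) / F_in * 100
Moles reacted = 816 - 652 = 164
X = 164 / 816 * 100
= 0.2010 * 100
= 20.10 %

20.10 %


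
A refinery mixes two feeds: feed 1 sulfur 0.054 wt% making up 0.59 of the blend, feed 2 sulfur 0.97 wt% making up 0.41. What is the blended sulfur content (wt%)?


Linear sulfur blending: S_blend = x1*S1 + x2*S2
Contribution 1: 0.59 * 0.054 = 0.03186 wt%
Contribution 2: 0.41 * 0.97 = 0.3977 wt%
S_blend = 0.03186 + 0.3977 = 0.42956

0.42956 wt%


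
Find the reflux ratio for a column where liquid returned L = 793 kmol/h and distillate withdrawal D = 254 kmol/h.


Reflux ratio definition: R = L / D (liquid returned / distillate withdrawn)
L = 793 kmol/h, D = 254 kmol/h
R = 793 / 254 = 3.122

3.122


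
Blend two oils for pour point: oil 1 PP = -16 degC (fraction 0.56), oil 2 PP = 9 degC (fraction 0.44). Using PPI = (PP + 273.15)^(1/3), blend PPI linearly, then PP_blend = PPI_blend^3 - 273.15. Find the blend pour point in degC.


PPI_1 = (-16 + 273.15)^(1/3) = 6.359098
PPI_2 = (9 + 273.15)^(1/3) = 6.558835
PPI_blend = 0.56 * 6.359098 + 0.44 * 6.558835 = 6.446982
PP_blend = 6.446982^3 - 273.15 = 267.9596 - 273.15 = -5.19

-5.19 degC


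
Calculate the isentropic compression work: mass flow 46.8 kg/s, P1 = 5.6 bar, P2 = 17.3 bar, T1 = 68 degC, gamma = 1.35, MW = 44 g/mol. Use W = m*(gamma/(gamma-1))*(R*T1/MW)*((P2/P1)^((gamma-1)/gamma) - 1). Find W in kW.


Isentropic work: W = m*(gamma/(gamma-1))*(R*T1/MW)*((P2/P1)^((gamma-1)/gamma) - 1)
T1 = 68 + 273.15 = 341.15 K
Pressure ratio = 17.3 / 5.6 = 3.08929
Exponent = (1.35 - 1)/1.35 = 0.259259
(P2/P1)^exp - 1 = 3.08929^0.259259 - 1 = 0.339678
W = 46.8 * 1.35 / 0.35 * 8.314 * 341.15 / 44 * 0.339678 = 3953

3953 kW


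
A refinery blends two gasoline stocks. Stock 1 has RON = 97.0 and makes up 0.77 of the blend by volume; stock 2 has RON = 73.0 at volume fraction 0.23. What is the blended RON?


Linear blending: RON_blend = sum(vi * RONi)
Contribution 1: 0.77 * 97.0 = 74.69
Contribution 2: 0.23 * 73.0 = 16.79
RON_blend = 74.69 + 16.79 = 91.48

91.48


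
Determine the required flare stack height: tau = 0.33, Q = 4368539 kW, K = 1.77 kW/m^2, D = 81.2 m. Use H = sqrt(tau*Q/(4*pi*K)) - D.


tau*Q/(4*pi*K) = 0.33 * 4368539 / (4 * pi * 1.77) = 64813.7
sqrt(64813.7) = 254.585
H = 254.585 - 81.2 = 173.4

173.4 m


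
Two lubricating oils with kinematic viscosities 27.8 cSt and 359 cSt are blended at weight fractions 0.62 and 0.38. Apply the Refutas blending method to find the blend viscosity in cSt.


Refutas method: VBN_i = 14.534*ln(ln(visc_i + 0.8)) + 10.975, blended linearly by mass fraction; since VBN is linear in VBI_i = ln(ln(visc_i + 0.8)) and the fractions sum to 1, blend VBI directly: visc = exp(exp(VBI_blend)) - 0.8
VBI_1 = ln(ln(27.8 + 0.8)) = 1.20998
VBI_2 = ln(ln(359 + 0.8)) = 1.7725
VBI_blend = 0.62 * 1.20998 + 0.38 * 1.7725 = 1.42374
visc_blend = exp(exp(1.42374)) - 0.8 = 62.80

62.80 cSt


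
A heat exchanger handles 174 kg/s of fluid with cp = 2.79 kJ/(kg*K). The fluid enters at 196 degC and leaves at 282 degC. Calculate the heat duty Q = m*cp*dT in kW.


Q = m_dot * cp * delta_T
delta_T = 282 - 196 = 86 K
Q = 174 * 2.79 * 86
= 485.46 * 86
= 41749.56 kW

41749.56 kW


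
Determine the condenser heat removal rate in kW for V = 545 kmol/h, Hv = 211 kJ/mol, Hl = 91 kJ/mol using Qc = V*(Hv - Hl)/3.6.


Qc = 545 * (211 - 91) / 3.6 = 545 * 120 / 3.6 = 18170

18170 kW


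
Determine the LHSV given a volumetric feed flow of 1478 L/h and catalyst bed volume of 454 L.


LHSV = volumetric feed rate / catalyst volume
= 1478 L/h / 454 L
= 3.256 h^-1

3.256 h^-1


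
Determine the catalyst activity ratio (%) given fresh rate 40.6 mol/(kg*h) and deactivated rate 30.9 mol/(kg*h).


Activity (%) = (rate_used / rate_fresh) * 100
rate_used = 30.9, rate_fresh = 40.6
= (30.9 / 40.6) * 100
= 0.7611 * 100 = 76.11

76.11 %


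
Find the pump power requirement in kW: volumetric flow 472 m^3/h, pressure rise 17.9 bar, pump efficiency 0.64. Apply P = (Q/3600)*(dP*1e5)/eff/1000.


Q = 472 / 3600 = 0.131111 m^3/s
P = 0.131111 * (17.9 * 1e5) / 0.64 / 1000 = 366.7

366.7 kW


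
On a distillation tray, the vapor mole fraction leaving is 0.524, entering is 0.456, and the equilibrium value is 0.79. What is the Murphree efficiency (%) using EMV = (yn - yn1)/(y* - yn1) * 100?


Murphree vapor efficiency: EMV = (y_n - y_(n-1)) / (y*_n - y_(n-1)) * 100
EMV = (0.524 - 0.456) / (0.79 - 0.456) * 100 = 0.068 / 0.334 * 100 = 20.36

20.36 %


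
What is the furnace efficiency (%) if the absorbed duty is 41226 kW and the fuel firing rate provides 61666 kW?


Furnace efficiency = Q_absorbed / Q_fuel * 100
= 41226 / 61666 * 100 = 66.85

66.85 %


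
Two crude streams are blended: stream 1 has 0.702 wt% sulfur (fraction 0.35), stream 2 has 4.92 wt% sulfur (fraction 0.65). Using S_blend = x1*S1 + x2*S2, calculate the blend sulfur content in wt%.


Linear sulfur blending: S_blend = x1*S1 + x2*S2
Contribution 1: 0.35 * 0.702 = 0.2457 wt%
Contribution 2: 0.65 * 4.92 = 3.198 wt%
S_blend = 0.2457 + 3.198 = 3.4437

3.4437 wt%


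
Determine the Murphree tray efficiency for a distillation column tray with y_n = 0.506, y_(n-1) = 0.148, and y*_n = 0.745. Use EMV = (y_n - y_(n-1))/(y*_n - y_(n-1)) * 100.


Murphree vapor efficiency: EMV = (y_n - y_(n-1)) / (y*_n - y_(n-1)) * 100
EMV = (0.506 - 0.148) / (0.745 - 0.148) * 100 = 0.358 / 0.597 * 100 = 59.97

59.97 %


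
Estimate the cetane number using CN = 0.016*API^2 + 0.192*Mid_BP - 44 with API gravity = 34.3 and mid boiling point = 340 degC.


CN = 0.016 * 34.3^2 + 0.192 * 340 - 44
CN = 18.82384 + 65.28 - 44 = 40.10384

40.10384


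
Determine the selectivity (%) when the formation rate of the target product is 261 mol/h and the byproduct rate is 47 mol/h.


Selectivity = desired / (desired + undesired) * 100
Total products = 261 + 47 = 308 mol/h
S = 261 / 308 * 100
= 0.8474 * 100
= 84.74 %

84.74 %


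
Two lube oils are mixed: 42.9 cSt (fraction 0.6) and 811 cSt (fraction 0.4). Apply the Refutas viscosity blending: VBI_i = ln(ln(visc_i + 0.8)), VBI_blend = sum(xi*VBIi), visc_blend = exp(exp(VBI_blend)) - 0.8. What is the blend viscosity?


Refutas method: VBN_i = 14.534*ln(ln(visc_i + 0.8)) + 10.975, blended linearly by mass fraction; since VBN is linear in VBI_i = ln(ln(visc_i + 0.8)) and the fractions sum to 1, blend VBI directly: visc = exp(exp(VBI_blend)) - 0.8
VBI_1 = ln(ln(42.9 + 0.8)) = 1.32902
VBI_2 = ln(ln(811 + 0.8)) = 1.902
VBI_blend = 0.6 * 1.32902 + 0.4 * 1.902 = 1.55821
visc_blend = exp(exp(1.55821)) - 0.8 = 114.8

114.8 cSt
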